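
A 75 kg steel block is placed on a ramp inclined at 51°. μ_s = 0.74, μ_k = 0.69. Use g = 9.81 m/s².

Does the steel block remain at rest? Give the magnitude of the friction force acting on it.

f ≈ 319 N

N = m g cos θ = 463 N.
Down-slope weight component: m g sin θ = 572 N.
μ_s N = 343 N.
572 > 343 N, so it slides; kinetic friction f = μ_k N = 0.69×463 = 319 N.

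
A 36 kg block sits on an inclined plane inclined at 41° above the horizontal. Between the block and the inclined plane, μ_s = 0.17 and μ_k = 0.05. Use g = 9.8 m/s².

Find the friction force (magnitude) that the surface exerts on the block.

f ≈ 13.3 N (up the incline)

The normal reaction is N = m g cos θ = 266.3 N.
Along the slope the weight component is m g sin θ = 231.5 N; friction must supply exactly this, acting up-slope.
Static friction can supply at most μ_s N = 45.26 N.
|231.5| exceeds 45.26 N, so the block slips down-slope; friction is kinetic, f = μ_k N = 0.05×266.3 = 13.3 N.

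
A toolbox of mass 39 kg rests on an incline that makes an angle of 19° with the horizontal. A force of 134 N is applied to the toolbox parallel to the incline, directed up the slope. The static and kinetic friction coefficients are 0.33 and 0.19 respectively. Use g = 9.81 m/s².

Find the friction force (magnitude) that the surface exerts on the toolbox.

f ≈ 9.44 N (down the incline)

Normal force: N = m g cos θ = 39 × 9.81 × cos 19° = 361.7 N.
For equilibrium along the incline the friction force must supply f = m g sin θ − P = 124.6 − 134 = -9.441 N (positive meaning up-slope).
The static-friction ceiling is μ_s N = 0.33 × 361.7 = 119.4 N.
Since |-9.441| ≤ 119.4 N, no slip — friction simply equals what equilibrium demands.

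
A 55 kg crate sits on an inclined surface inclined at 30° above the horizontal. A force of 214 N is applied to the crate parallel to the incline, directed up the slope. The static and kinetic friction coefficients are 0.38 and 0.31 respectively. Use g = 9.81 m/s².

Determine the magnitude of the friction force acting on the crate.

Normal force: N = m g cos θ = 55 × 9.81 × cos 30° = 467.3 N.
For equilibrium along the incline the friction force must supply f = m g sin θ − P = 269.8 − 214 = 55.77 N (positive meaning up-slope).
The static-friction ceiling is μ_s N = 0.38 × 467.3 = 177.6 N.
Since |55.77| ≤ 177.6 N, no slip — friction simply equals what equilibrium demands.

f ≈ 55.8 N (up the incline)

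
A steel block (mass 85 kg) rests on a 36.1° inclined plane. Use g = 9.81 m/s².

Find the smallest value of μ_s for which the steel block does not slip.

μ_s,min ≈ 0.729

At the slip threshold m g sin θ = μ_s m g cos θ, so μ_s,min = tan θ.
μ_s,min = tan 36.1° = 0.729.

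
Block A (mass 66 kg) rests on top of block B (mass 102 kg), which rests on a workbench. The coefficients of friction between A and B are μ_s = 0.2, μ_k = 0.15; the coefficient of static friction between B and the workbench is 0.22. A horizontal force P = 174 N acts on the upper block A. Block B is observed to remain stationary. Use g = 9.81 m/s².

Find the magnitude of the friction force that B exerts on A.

Between the blocks, N₁ = m_A g = 647.5 N.
Maximum static friction on A from B: μ_s N₁ = 0.2×647.5 = 129.5 N.
P = 174 N exceeds that limit, so A slips over B and the interface friction becomes kinetic: f₁ = μ_k N₁ = 0.15×647.5 = 97.1 N.
By Newton's third law B feels 97.1 N forward from A. With B stationary, the floor's static friction on B balances it: f₂ = 97.1 N (well within μ_s(m_A+m_B)g = 362.6 N).

f ≈ 97.1 N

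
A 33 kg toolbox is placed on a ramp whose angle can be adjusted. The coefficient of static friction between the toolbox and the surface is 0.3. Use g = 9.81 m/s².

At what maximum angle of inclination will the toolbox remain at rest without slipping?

θ_max ≈ 16.7°

At the slip threshold, m g sin θ = μ_s · m g cos θ, so tan θ = μ_s.
θ_max = arctan(0.3) = 16.7°.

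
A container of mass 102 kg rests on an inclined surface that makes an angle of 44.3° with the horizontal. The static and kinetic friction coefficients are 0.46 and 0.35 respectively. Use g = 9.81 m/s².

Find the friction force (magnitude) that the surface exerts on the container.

f ≈ 251 N (up the incline)

The normal reaction is N = m g cos θ = 716.1 N.
Along the slope the weight component is m g sin θ = 698.8 N; friction must supply exactly this, acting up-slope.
The static-friction ceiling is μ_s N = 0.46 × 716.1 = 329.4 N.
Since |698.8| > 329.4 N, static friction cannot hold it; the container slides down the incline and kinetic friction applies: f = μ_k N = 0.35 × 716.1 = 251 N.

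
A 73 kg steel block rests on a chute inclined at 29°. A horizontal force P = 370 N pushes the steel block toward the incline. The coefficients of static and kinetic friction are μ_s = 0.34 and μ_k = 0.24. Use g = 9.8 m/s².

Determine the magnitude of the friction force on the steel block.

Resolve perpendicular to the incline: N = m g cos θ + P sin θ = 73×9.8×cos 29° + 370×sin 29° = 805.1 N.
Parallel to the incline: P cos θ − m g sin θ = 323.6 − 346.8 = -23.22 N; the friction needed to balance this is 23.22 N acting up the slope.
Maximum static friction: μ_s N = 0.34 × 805.1 = 273.7 N.
Since 23.22 N is within the 273.7 N limit, the steel block stays put and friction is exactly 23.2 N.

f ≈ 23.2 N (up the incline)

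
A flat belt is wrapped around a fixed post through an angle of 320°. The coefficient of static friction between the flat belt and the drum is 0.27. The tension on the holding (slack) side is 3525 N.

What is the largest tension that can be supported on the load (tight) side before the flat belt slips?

At impending slip the capstan equation gives T₂/T₁ = e^{μβ} with β in radians.
β = 320° × π/180 = 5.585 rad.
e^{μβ} = e^{0.27×5.585} = 4.518.
T₂ = T₁ · e^{μβ} = 3525 × 4.518 = 15900 N.

T_max ≈ 15900 N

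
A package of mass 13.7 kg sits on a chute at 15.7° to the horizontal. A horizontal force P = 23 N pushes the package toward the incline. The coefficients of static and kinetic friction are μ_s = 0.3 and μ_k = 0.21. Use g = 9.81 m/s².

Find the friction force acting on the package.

Normal direction: N = m g cos θ + P sin θ = 135.6 N.
Parallel to the incline: P cos θ − m g sin θ = 22.14 − 36.37 = -14.23 N; the friction needed to balance this is 14.23 N acting up the slope.
Maximum static friction: μ_s N = 0.3 × 135.6 = 40.68 N.
|f_req| = 14.23 ≤ 40.68 N → the package is in equilibrium; friction equals the required value.

f ≈ 14.2 N (up the incline)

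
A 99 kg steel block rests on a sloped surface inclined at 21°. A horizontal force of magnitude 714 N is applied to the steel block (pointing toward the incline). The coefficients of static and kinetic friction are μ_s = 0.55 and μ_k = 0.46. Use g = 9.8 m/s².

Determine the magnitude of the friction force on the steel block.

The horizontal push has a component P sin θ into the surface, so N = m g cos θ + P sin θ = 905.8 + 255.9 = 1162 N.
Parallel to the incline: P cos θ − m g sin θ = 666.6 − 347.7 = 318.9 N; the friction needed to balance this is 318.9 N acting down the slope.
The limit of static friction is μ_s N = 638.9 N.
|f_req| = 318.9 ≤ 638.9 N → the steel block is in equilibrium; friction equals the required value.

f ≈ 319 N (down the incline)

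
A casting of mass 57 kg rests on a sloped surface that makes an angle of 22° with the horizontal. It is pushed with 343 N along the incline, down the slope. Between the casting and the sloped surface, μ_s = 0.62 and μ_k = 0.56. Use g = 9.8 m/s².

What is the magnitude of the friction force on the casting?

Perpendicular to the surface, N = m g cos θ = 57·9.8·cos 22° = 517.9 N.
For equilibrium along the incline the friction force must supply f = m g sin θ + P = 209.3 + 343 = 552.3 N (positive meaning up-slope).
Static friction can supply at most μ_s N = 321.1 N.
Since |552.3| > 321.1 N, static friction cannot hold it; the casting slides down the incline and kinetic friction applies: f = μ_k N = 0.56 × 517.9 = 290 N.

f ≈ 290 N (up the incline)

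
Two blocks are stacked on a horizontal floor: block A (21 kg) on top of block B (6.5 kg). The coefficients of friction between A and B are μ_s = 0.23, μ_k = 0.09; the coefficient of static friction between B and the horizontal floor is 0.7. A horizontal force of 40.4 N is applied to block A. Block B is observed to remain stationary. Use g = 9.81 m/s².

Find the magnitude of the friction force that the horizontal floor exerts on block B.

The normal force B exerts on A is simply A's weight, N₁ = 206 N.
So the A–B interface can sustain at most μ_s N₁ = 47.38 N of static friction.
P = 40.4 N is within that limit, so A and B move together (both at rest); the A–B friction is simply f₁ = P = 40.4 N.
B experiences an equal 40.4 N forward from A (third law). B is in equilibrium, so the floor supplies f₂ = 40.4 N of static friction (limit μ_s(m_A+m_B)g = 188.8 N, not exceeded).

f ≈ 40.4 N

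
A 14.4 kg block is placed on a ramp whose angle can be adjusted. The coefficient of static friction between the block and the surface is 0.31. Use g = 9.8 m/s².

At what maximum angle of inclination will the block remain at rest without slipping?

At the slip threshold, m g sin θ = μ_s · m g cos θ, so tan θ = μ_s.
θ_max = arctan(0.31) = 17.2°.

θ_max ≈ 17.2°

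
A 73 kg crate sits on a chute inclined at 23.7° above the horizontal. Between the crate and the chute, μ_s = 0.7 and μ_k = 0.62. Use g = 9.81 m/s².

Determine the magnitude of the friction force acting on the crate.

f ≈ 288 N (up the incline)

Normal force: N = m g cos θ = 73 × 9.81 × cos 23.7° = 655.7 N.
Along the slope the weight component is m g sin θ = 287.8 N; friction must supply exactly this, acting up-slope.
Maximum static friction available: μ_s N = 0.7 × 655.7 = 459 N.
Since |287.8| ≤ 459 N, static friction is sufficient; f equals the required value, not μ_s N.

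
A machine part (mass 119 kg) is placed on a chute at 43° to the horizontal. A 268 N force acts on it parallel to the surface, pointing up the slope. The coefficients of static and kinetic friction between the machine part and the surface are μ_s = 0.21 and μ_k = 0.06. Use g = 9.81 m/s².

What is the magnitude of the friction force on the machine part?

Perpendicular to the surface, N = m g cos θ = 119·9.81·cos 43° = 853.8 N.
The friction needed for equilibrium is m g sin θ − P = 796.2 − 268 = 528.2 N, measured positive up-slope.
Static friction can supply at most μ_s N = 179.3 N.
|528.2| exceeds 179.3 N, so the machine part slips down-slope; friction is kinetic, f = μ_k N = 0.06×853.8 = 51.2 N.

f ≈ 51.2 N (up the incline)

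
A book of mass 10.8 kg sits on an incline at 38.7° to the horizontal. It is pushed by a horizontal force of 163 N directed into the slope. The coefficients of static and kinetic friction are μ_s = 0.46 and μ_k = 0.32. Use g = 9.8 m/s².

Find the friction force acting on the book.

f ≈ 61 N (down the incline)

Normal direction: N = m g cos θ + P sin θ = 184.5 N.
Along the incline, the net driving force (taking up-slope positive) is P cos θ − m g sin θ = 127.2 − 66.18 = 61.03 N, so equilibrium requires friction f = -61.03 N (down-slope).
The limit of static friction is μ_s N = 84.88 N.
|f_req| = 61.03 ≤ 84.88 N → the book is in equilibrium; friction equals the required value.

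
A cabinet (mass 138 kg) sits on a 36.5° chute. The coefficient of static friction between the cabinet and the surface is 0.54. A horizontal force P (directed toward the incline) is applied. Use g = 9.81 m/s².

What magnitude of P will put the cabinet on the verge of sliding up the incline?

At impending motion up the slope, friction acts down-slope at its limit: f = μ_s N.
Perpendicular to the incline: N = m g cos θ + P sin θ.
Along the incline: P cos θ = m g sin θ + μ_s N = m g sin θ + μ_s (m g cos θ + P sin θ).
Solving, P (cos θ − μ_s sin θ) = m g (sin θ + μ_s cos θ), so P = 138×9.81×(sin 36.5° + 0.54 cos 36.5°)/(cos 36.5° − 0.54 sin 36.5°) = 1350×1.029/0.4827 = 2890 N.

P ≈ 2890 N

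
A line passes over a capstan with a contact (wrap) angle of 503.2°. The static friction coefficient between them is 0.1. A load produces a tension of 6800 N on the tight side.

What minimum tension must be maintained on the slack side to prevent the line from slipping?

T_min ≈ 2830 N

Capstan equation at impending slip: T_tight/T_slack = e^{μβ}.
β = 503.2° = 8.782 rad; e^{μβ} = e^{0.1×8.782} = 2.407.
T_slack = T_tight / e^{μβ} = 6800 / 2.407 = 2830 N.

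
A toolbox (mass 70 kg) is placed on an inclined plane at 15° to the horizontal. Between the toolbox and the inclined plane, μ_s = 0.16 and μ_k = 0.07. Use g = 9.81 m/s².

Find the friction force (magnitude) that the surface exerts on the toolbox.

f ≈ 46.4 N (up the incline)

Perpendicular to the surface, N = m g cos θ = 70·9.81·cos 15° = 663.3 N.
For equilibrium along the incline, friction must balance the weight component: f = m g sin θ = 177.7 N up the slope.
Static friction can supply at most μ_s N = 106.1 N.
|177.7| exceeds 106.1 N, so the toolbox slips down-slope; friction is kinetic, f = μ_k N = 0.07×663.3 = 46.4 N.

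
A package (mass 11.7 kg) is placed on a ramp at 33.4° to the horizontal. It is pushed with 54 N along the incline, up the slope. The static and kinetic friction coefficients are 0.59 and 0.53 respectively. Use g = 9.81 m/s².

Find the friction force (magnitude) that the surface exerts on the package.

f ≈ 9.18 N (up the incline)

Perpendicular to the surface, N = m g cos θ = 11.7·9.81·cos 33.4° = 95.82 N.
Parallel to the incline, ΣF = 0 gives f = m g sin θ − P = 63.18 − 54 = 9.183 N (up-slope positive).
Maximum static friction available: μ_s N = 0.59 × 95.82 = 56.53 N.
Since |9.183| ≤ 56.53 N, the package remains in static equilibrium and friction takes exactly the required value.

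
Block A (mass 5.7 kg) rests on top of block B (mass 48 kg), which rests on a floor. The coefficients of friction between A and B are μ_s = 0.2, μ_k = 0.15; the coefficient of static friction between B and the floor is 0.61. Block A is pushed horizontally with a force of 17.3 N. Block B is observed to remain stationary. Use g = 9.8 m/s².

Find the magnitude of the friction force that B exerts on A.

f ≈ 8.38 N

Normal force at the A–B interface: N₁ = m_A g = 55.86 N.
Maximum static friction on A from B: μ_s N₁ = 0.2×55.86 = 11.17 N.
Since P = 17.3 N > 11.17 N, A slides on B; the A–B friction is kinetic: f₁ = μ_k N₁ = 0.15×55.86 = 8.38 N.
B experiences an equal 8.38 N forward from A (third law). B is in equilibrium, so the floor supplies f₂ = 8.38 N of static friction (limit μ_s(m_A+m_B)g = 321 N, not exceeded).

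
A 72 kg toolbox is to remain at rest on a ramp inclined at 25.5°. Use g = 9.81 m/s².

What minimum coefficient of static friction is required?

μ_s,min ≈ 0.477

At the slip threshold m g sin θ = μ_s m g cos θ, so μ_s,min = tan θ.
μ_s,min = tan 25.5° = 0.477.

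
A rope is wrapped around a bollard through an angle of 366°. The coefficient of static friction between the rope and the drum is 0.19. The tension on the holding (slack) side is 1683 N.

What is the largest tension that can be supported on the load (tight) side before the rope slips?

T_max ≈ 5660 N

At impending slip the capstan equation gives T₂/T₁ = e^{μβ} with β in radians.
β = 366° × π/180 = 6.388 rad.
e^{μβ} = e^{0.19×6.388} = 3.366.
T₂ = T₁ · e^{μβ} = 1683 × 3.366 = 5660 N.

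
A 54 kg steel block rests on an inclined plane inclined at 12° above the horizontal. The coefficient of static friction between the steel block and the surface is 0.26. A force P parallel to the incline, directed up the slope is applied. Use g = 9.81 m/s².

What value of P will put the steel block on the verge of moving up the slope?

At impending motion up the slope, friction acts down-slope at its limit: f = μ_s N.
P is parallel to the surface, so N = m g cos θ = 518 N.
Along the incline: P = m g sin θ + μ_s N = 110 + 0.26×518 = 245 N.

P ≈ 245 N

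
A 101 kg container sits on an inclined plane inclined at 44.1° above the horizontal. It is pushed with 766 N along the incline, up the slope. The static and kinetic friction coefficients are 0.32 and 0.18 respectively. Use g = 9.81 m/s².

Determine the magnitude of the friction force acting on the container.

f ≈ 76.5 N (down the incline)

Normal force: N = m g cos θ = 101 × 9.81 × cos 44.1° = 711.5 N.
For equilibrium along the incline the friction force must supply f = m g sin θ − P = 689.5 − 766 = -76.48 N (positive meaning up-slope).
Static friction can supply at most μ_s N = 227.7 N.
Since |-76.48| ≤ 227.7 N, the container remains in static equilibrium and friction takes exactly the required value.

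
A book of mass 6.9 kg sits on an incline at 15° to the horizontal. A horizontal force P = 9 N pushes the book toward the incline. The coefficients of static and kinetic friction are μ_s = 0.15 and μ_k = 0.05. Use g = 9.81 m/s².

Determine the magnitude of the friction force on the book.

Normal direction: N = m g cos θ + P sin θ = 67.71 N.
Along the incline, the net driving force (taking up-slope positive) is P cos θ − m g sin θ = 8.693 − 17.52 = -8.826 N, so equilibrium requires friction f = 8.826 N (up-slope).
Maximum static friction: μ_s N = 0.15 × 67.71 = 10.16 N.
Since 8.826 N is within the 10.16 N limit, the book stays put and friction is exactly 8.83 N.

f ≈ 8.83 N (up the incline)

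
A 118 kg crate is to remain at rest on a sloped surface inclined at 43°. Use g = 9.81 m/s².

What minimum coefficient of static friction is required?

At the slip threshold m g sin θ = μ_s m g cos θ, so μ_s,min = tan θ.
μ_s,min = tan 43° = 0.933.

μ_s,min ≈ 0.933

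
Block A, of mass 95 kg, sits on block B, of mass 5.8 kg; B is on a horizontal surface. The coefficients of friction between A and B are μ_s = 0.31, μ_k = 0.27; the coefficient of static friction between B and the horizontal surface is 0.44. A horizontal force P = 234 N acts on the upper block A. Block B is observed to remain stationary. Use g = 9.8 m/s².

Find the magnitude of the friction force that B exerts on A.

f ≈ 234 N

Normal force at the A–B interface: N₁ = m_A g = 931 N.
Maximum static friction on A from B: μ_s N₁ = 0.31×931 = 288.6 N.
Since P = 234 N ≤ 288.6 N, A does not slip on B; friction on A equals P = 234 N.
B experiences an equal 234 N forward from A (third law). B is in equilibrium, so the floor supplies f₂ = 234 N of static friction (limit μ_s(m_A+m_B)g = 434.6 N, not exceeded).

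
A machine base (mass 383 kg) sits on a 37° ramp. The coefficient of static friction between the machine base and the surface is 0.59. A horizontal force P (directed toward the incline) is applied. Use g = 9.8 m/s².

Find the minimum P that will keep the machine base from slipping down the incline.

The machine base tends to slide down (tan θ > μ_s), so at the point of impending slip friction acts up-slope at its limit: f = μ_s N.
Perpendicular to the incline: N = m g cos θ + P sin θ.
Along the incline: P cos θ + μ_s N = m g sin θ, i.e. P cos θ + μ_s (m g cos θ + P sin θ) = m g sin θ.
Solving, P (cos θ + μ_s sin θ) = m g (sin θ − μ_s cos θ), so P = 3750×0.1306/1.154 = 425 N.

P_min ≈ 425 N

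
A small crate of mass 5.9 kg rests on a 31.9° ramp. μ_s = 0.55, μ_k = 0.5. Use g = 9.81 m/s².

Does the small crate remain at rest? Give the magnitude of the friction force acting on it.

N = m g cos θ = 49.1 N.
Down-slope weight component: m g sin θ = 30.6 N.
μ_s N = 27 N.
30.6 > 27 N, so it slides; kinetic friction f = μ_k N = 0.5×49.1 = 24.6 N.

f ≈ 24.6 N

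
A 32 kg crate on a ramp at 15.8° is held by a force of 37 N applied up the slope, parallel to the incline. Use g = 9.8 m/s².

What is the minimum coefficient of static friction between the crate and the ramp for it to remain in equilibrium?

N = m g cos θ = 301.8 N.
Friction must make up the shortfall along the incline: f = m g sin θ − P = 85.39 − 37 = 48.39 N.
At the threshold f = μ_s N, so μ_s,min = 48.39/301.8 = 0.16.

μ_s,min ≈ 0.16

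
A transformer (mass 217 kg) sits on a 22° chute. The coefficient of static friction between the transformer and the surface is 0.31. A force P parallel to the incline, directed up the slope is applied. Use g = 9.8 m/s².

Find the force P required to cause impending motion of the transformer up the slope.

At impending motion up the slope, friction acts down-slope at its limit: f = μ_s N.
P is parallel to the surface, so N = m g cos θ = 1970 N.
Along the incline: P = m g sin θ + μ_s N = 797 + 0.31×1970 = 1410 N.

P ≈ 1410 N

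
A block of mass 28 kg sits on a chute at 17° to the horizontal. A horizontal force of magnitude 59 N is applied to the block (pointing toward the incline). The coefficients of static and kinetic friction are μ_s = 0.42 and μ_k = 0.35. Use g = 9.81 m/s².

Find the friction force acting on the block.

Normal direction: N = m g cos θ + P sin θ = 279.9 N.
Parallel to the incline: P cos θ − m g sin θ = 56.42 − 80.31 = -23.89 N; the friction needed to balance this is 23.89 N acting up the slope.
The limit of static friction is μ_s N = 117.6 N.
|f_req| = 23.89 ≤ 117.6 N → the block is in equilibrium; friction equals the required value.

f ≈ 23.9 N (up the incline)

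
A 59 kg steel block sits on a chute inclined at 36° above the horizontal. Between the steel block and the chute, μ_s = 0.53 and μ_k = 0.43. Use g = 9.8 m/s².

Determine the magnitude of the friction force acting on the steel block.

The normal reaction is N = m g cos θ = 467.8 N.
Along the slope the weight component is m g sin θ = 339.9 N; friction must supply exactly this, acting up-slope.
The static-friction ceiling is μ_s N = 0.53 × 467.8 = 247.9 N.
Since |339.9| > 247.9 N, static friction cannot hold it; the steel block slides down the incline and kinetic friction applies: f = μ_k N = 0.43 × 467.8 = 201 N.

f ≈ 201 N (up the incline)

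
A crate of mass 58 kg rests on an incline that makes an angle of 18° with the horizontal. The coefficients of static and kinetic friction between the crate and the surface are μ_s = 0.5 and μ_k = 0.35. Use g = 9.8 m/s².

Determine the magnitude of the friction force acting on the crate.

f ≈ 176 N (up the incline)

Perpendicular to the surface, N = m g cos θ = 58·9.8·cos 18° = 540.6 N.
For equilibrium along the incline, friction must balance the weight component: f = m g sin θ = 175.6 N up the slope.
Static friction can supply at most μ_s N = 270.3 N.
Since |175.6| ≤ 270.3 N, static friction is sufficient; f equals the required value, not μ_s N.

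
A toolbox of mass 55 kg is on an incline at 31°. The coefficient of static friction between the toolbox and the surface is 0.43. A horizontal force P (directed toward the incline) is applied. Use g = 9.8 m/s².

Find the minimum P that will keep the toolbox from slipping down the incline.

P_min ≈ 73.2 N

The toolbox tends to slide down (tan θ > μ_s), so at the point of impending slip friction acts up-slope at its limit: f = μ_s N.
Perpendicular to the incline: N = m g cos θ + P sin θ.
Along the incline: P cos θ + μ_s N = m g sin θ, i.e. P cos θ + μ_s (m g cos θ + P sin θ) = m g sin θ.
Solving, P (cos θ + μ_s sin θ) = m g (sin θ − μ_s cos θ), so P = 539×0.1465/1.079 = 73.2 N.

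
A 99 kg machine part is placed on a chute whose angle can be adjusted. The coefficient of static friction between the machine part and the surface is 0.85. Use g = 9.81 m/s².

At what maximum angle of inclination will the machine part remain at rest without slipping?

θ_max ≈ 40.4°

At the slip threshold, m g sin θ = μ_s · m g cos θ, so tan θ = μ_s.
θ_max = arctan(0.85) = 40.4°.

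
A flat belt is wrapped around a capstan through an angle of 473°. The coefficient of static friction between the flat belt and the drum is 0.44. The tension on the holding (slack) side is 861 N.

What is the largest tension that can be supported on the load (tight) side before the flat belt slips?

At impending slip the capstan equation gives T₂/T₁ = e^{μβ} with β in radians.
β = 473° × π/180 = 8.255 rad.
e^{μβ} = e^{0.44×8.255} = 37.8.
T₂ = T₁ · e^{μβ} = 861 × 37.8 = 32500 N.

T_max ≈ 32500 N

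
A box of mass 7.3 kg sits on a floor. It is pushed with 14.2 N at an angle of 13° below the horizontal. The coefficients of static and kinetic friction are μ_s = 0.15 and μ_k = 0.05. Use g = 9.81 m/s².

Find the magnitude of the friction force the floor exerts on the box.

f ≈ 3.74 N

The vertical component of P adds to the normal force: N = m g + P sin α = 71.61 + 3.194 = 74.81 N.
The horizontal driving force is P cos α = 13.84 N, so equilibrium needs friction f = 13.84 N.
μ_s N = 0.15 × 74.81 = 11.22 N.
The required friction exceeds μ_s N, so the box moves and f = μ_k N = 3.74 N.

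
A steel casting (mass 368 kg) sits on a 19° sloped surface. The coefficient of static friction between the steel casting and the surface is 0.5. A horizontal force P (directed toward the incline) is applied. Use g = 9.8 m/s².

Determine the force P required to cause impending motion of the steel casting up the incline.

P ≈ 3680 N

At impending motion up the slope, friction acts down-slope at its limit: f = μ_s N.
Perpendicular to the incline: N = m g cos θ + P sin θ.
Along the incline: P cos θ = m g sin θ + μ_s N = m g sin θ + μ_s (m g cos θ + P sin θ).
Solving, P (cos θ − μ_s sin θ) = m g (sin θ + μ_s cos θ), so P = 368×9.8×(sin 19° + 0.5 cos 19°)/(cos 19° − 0.5 sin 19°) = 3610×0.7983/0.7827 = 3680 N.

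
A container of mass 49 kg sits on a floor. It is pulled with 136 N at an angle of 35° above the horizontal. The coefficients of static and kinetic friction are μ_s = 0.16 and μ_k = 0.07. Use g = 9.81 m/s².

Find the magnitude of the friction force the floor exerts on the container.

f ≈ 28.2 N

The vertical component of P reduces the normal force: N = m g − P sin α = 480.7 − 78.01 = 402.7 N.
For equilibrium, f = P cos α = 136×cos 35° = 111.4 N.
μ_s N = 0.16 × 402.7 = 64.43 N.
111.4 > 64.43 N → the container slides; f = μ_k N = 0.07×402.7 = 28.2 N.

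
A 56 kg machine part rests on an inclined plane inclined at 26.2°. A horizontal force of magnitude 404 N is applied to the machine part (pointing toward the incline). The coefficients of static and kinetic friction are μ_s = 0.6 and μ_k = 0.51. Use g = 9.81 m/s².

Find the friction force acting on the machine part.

f ≈ 120 N (down the incline)

The horizontal push has a component P sin θ into the surface, so N = m g cos θ + P sin θ = 492.9 + 178.4 = 671.3 N.
Parallel to the incline: P cos θ − m g sin θ = 362.5 − 242.5 = 119.9 N; the friction needed to balance this is 119.9 N acting down the slope.
The limit of static friction is μ_s N = 402.8 N.
Since 119.9 N is within the 402.8 N limit, the machine part stays put and friction is exactly 120 N.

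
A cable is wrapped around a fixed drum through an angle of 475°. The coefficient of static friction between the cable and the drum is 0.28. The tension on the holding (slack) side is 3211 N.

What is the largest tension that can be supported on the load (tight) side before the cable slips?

At impending slip the capstan equation gives T₂/T₁ = e^{μβ} with β in radians.
β = 475° × π/180 = 8.29 rad.
e^{μβ} = e^{0.28×8.29} = 10.19.
T₂ = T₁ · e^{μβ} = 3211 × 10.19 = 32700 N.

T_max ≈ 32700 N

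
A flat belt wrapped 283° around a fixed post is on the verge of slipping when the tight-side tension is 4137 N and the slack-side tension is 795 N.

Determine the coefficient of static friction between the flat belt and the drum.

T₂/T₁ = e^{μβ} → μ = ln(T₂/T₁)/β.
β = 283° = 4.939 rad.
μ = ln(4137/795)/4.939 = ln(5.204)/4.939 = 0.334.

μ ≈ 0.334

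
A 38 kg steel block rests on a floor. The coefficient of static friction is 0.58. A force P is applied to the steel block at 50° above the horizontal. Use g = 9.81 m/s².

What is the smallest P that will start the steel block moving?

N = m g − P sin α (the pull lifts the steel block).
At impending slip, P cos α = μ_s N = μ_s (m g − P sin α).
Solving: P (cos α + μ_s sin α) = μ_s m g → P = 0.58×373/(cos 50° + 0.58 sin 50°) = 216/1.087 = 199 N.

P ≈ 199 N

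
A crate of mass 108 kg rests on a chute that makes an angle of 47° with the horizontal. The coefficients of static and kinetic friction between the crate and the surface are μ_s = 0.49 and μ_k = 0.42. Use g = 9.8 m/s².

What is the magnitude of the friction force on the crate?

The normal reaction is N = m g cos θ = 721.8 N.
For equilibrium along the incline, friction must balance the weight component: f = m g sin θ = 774.1 N up the slope.
Maximum static friction available: μ_s N = 0.49 × 721.8 = 353.7 N.
Since |774.1| > 353.7 N, static friction cannot hold it; the crate slides down the incline and kinetic friction applies: f = μ_k N = 0.42 × 721.8 = 303 N.

f ≈ 303 N (up the incline)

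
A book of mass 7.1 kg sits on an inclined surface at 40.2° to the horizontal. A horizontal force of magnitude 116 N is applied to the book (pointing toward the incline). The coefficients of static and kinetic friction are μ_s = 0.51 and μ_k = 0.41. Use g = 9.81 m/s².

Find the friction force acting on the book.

The horizontal push has a component P sin θ into the surface, so N = m g cos θ + P sin θ = 53.2 + 74.87 = 128.1 N.
Along the incline, the net driving force (taking up-slope positive) is P cos θ − m g sin θ = 88.6 − 44.96 = 43.64 N, so equilibrium requires friction f = -43.64 N (down-slope).
The limit of static friction is μ_s N = 65.32 N.
Since 43.64 N is within the 65.32 N limit, the book stays put and friction is exactly 43.6 N.

f ≈ 43.6 N (down the incline)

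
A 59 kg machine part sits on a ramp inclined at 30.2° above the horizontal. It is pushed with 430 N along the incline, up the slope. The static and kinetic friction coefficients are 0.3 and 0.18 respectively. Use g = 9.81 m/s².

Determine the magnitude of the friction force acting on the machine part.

The normal reaction is N = m g cos θ = 500.2 N.
The friction needed for equilibrium is m g sin θ − P = 291.1 − 430 = -138.9 N, measured positive up-slope.
Maximum static friction available: μ_s N = 0.3 × 500.2 = 150.1 N.
Since |-138.9| ≤ 150.1 N, no slip — friction simply equals what equilibrium demands.

f ≈ 139 N (down the incline)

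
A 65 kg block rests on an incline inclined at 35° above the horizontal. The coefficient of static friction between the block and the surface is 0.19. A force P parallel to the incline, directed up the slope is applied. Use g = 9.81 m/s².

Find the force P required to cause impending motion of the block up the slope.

At impending motion up the slope, friction acts down-slope at its limit: f = μ_s N.
P is parallel to the surface, so N = m g cos θ = 522 N.
Along the incline: P = m g sin θ + μ_s N = 366 + 0.19×522 = 465 N.

P ≈ 465 N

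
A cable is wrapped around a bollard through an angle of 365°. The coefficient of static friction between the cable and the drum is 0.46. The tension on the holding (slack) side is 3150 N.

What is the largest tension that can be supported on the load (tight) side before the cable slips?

T_max ≈ 59000 N

At impending slip the capstan equation gives T₂/T₁ = e^{μβ} with β in radians.
β = 365° × π/180 = 6.37 rad.
e^{μβ} = e^{0.46×6.37} = 18.74.
T₂ = T₁ · e^{μβ} = 3150 × 18.74 = 59000 N.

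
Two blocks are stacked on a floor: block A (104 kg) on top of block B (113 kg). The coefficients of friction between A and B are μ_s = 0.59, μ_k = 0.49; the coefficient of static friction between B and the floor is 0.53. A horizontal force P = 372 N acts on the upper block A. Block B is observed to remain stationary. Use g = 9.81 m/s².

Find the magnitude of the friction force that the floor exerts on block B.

Normal force at the A–B interface: N₁ = m_A g = 1020 N.
So the A–B interface can sustain at most μ_s N₁ = 601.9 N of static friction.
P = 372 N is within that limit, so A and B move together (both at rest); the A–B friction is simply f₁ = P = 372 N.
B experiences an equal 372 N forward from A (third law). B is in equilibrium, so the floor supplies f₂ = 372 N of static friction (limit μ_s(m_A+m_B)g = 1128 N, not exceeded).

f ≈ 372 N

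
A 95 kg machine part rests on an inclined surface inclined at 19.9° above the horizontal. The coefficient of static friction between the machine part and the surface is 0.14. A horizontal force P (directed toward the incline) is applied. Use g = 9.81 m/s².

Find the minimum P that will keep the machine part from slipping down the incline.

P_min ≈ 197 N

The machine part tends to slide down (tan θ > μ_s), so at the point of impending slip friction acts up-slope at its limit: f = μ_s N.
Perpendicular to the incline: N = m g cos θ + P sin θ.
Along the incline: P cos θ + μ_s N = m g sin θ, i.e. P cos θ + μ_s (m g cos θ + P sin θ) = m g sin θ.
Solving, P (cos θ + μ_s sin θ) = m g (sin θ − μ_s cos θ), so P = 932×0.2087/0.9879 = 197 N.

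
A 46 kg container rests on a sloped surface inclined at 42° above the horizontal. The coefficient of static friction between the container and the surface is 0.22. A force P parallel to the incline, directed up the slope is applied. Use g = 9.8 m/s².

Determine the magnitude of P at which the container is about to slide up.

At impending motion up the slope, friction acts down-slope at its limit: f = μ_s N.
P is parallel to the surface, so N = m g cos θ = 335 N.
Along the incline: P = m g sin θ + μ_s N = 302 + 0.22×335 = 375 N.

P ≈ 375 N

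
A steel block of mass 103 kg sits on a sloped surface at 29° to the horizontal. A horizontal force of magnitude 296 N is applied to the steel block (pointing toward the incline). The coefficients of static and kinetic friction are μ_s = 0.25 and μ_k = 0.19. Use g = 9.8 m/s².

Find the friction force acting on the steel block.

f ≈ 230 N (up the incline)

The horizontal push has a component P sin θ into the surface, so N = m g cos θ + P sin θ = 882.8 + 143.5 = 1026 N.
Parallel to the incline: P cos θ − m g sin θ = 258.9 − 489.4 = -230.5 N; the friction needed to balance this is 230.5 N acting up the slope.
The limit of static friction is μ_s N = 256.6 N.
|f_req| = 230.5 ≤ 256.6 N → the steel block is in equilibrium; friction equals the required value.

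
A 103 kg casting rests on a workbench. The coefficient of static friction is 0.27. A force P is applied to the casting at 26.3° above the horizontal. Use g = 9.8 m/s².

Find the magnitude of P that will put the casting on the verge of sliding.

N = m g − P sin α (the pull lifts the casting).
At impending slip, P cos α = μ_s N = μ_s (m g − P sin α).
Solving: P (cos α + μ_s sin α) = μ_s m g → P = 0.27×1010/(cos 26.3° + 0.27 sin 26.3°) = 273/1.016 = 268 N.

P ≈ 268 N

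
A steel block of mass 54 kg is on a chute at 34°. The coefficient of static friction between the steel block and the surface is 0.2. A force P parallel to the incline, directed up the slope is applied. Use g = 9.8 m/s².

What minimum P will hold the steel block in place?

P_min ≈ 208 N

The steel block tends to slide down (tan θ > μ_s), so at the point of impending slip friction acts up-slope at its limit: f = μ_s N.
P is parallel to the surface, so N = m g cos θ = 439 N.
Along the incline: P + μ_s N = m g sin θ, so P = 296 − 0.2×439 = 208 N.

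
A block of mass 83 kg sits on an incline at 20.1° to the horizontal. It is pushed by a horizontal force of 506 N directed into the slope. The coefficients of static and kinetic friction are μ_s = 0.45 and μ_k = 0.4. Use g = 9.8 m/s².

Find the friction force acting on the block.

Normal direction: N = m g cos θ + P sin θ = 937.8 N.
Parallel to the incline: P cos θ − m g sin θ = 475.2 − 279.5 = 195.6 N; the friction needed to balance this is 195.6 N acting down the slope.
Maximum static friction: μ_s N = 0.45 × 937.8 = 422 N.
|f_req| = 195.6 ≤ 422 N → the block is in equilibrium; friction equals the required value.

f ≈ 196 N (down the incline)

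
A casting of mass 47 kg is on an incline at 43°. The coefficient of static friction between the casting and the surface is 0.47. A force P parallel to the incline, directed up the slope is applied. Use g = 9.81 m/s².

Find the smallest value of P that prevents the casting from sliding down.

P_min ≈ 156 N

The casting tends to slide down (tan θ > μ_s), so at the point of impending slip friction acts up-slope at its limit: f = μ_s N.
P is parallel to the surface, so N = m g cos θ = 337 N.
Along the incline: P + μ_s N = m g sin θ, so P = 314 − 0.47×337 = 156 N.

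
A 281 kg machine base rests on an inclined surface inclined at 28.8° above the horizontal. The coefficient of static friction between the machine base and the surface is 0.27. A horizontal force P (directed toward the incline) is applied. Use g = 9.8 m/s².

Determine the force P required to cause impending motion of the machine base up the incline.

P ≈ 2650 N

At impending motion up the slope, friction acts down-slope at its limit: f = μ_s N.
Perpendicular to the incline: N = m g cos θ + P sin θ.
Along the incline: P cos θ = m g sin θ + μ_s N = m g sin θ + μ_s (m g cos θ + P sin θ).
Solving, P (cos θ − μ_s sin θ) = m g (sin θ + μ_s cos θ), so P = 281×9.8×(sin 28.8° + 0.27 cos 28.8°)/(cos 28.8° − 0.27 sin 28.8°) = 2750×0.7184/0.7462 = 2650 N.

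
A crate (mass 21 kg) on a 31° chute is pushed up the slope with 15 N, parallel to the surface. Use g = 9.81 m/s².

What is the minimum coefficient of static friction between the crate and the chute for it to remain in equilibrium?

μ_s,min ≈ 0.516

N = m g cos θ = 176.6 N.
Friction must make up the shortfall along the incline: f = m g sin θ − P = 106.1 − 15 = 91.1 N.
At the threshold f = μ_s N, so μ_s,min = 91.1/176.6 = 0.516.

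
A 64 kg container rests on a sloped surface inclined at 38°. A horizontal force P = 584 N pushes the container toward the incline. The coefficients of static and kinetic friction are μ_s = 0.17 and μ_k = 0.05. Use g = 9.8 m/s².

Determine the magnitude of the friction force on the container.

The horizontal push has a component P sin θ into the surface, so N = m g cos θ + P sin θ = 494.2 + 359.5 = 853.8 N.
Parallel to the incline: P cos θ − m g sin θ = 460.2 − 386.1 = 74.06 N; the friction needed to balance this is 74.06 N acting down the slope.
The limit of static friction is μ_s N = 145.1 N.
Since 74.06 N is within the 145.1 N limit, the container stays put and friction is exactly 74.1 N.

f ≈ 74.1 N (down the incline)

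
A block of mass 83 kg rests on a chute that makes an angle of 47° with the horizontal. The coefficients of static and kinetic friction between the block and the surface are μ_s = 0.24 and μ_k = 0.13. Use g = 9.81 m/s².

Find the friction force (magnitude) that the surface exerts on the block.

f ≈ 72.2 N (up the incline)

Perpendicular to the surface, N = m g cos θ = 83·9.81·cos 47° = 555.3 N.
For equilibrium along the incline, friction must balance the weight component: f = m g sin θ = 595.5 N up the slope.
Static friction can supply at most μ_s N = 133.3 N.
|595.5| exceeds 133.3 N, so the block slips down-slope; friction is kinetic, f = μ_k N = 0.13×555.3 = 72.2 N.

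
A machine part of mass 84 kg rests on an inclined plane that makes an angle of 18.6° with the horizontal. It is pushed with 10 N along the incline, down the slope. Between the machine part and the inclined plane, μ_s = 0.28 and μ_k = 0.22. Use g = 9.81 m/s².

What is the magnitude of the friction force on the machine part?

Normal force: N = m g cos θ = 84 × 9.81 × cos 18.6° = 781 N.
For equilibrium along the incline the friction force must supply f = m g sin θ + P = 262.8 + 10 = 272.8 N (positive meaning up-slope).
Static friction can supply at most μ_s N = 218.7 N.
|272.8| exceeds 218.7 N, so the machine part slips down-slope; friction is kinetic, f = μ_k N = 0.22×781 = 172 N.

f ≈ 172 N (up the incline)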